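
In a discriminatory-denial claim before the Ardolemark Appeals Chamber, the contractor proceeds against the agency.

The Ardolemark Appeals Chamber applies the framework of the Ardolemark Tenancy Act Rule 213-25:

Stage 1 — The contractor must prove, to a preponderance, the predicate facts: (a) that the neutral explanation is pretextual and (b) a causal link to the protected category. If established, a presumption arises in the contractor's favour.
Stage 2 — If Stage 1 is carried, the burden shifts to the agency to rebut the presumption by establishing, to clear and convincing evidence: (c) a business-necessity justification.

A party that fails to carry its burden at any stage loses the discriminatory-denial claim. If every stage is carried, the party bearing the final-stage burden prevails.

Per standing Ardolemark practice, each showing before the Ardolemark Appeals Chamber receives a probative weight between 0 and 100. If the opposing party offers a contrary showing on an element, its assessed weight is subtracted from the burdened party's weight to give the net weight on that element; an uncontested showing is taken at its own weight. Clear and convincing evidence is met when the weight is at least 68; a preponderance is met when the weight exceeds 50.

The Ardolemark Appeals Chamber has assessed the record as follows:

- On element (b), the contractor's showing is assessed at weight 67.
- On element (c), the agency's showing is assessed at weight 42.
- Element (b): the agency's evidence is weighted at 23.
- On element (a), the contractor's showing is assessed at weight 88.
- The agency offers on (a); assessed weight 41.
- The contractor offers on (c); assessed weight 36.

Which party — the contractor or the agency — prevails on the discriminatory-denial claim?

At Stage 1 the contractor must meet a preponderance (weight exceeds 50): on (a) the weight is 88 less the opposing 41 gives net 47, ≤ 50, so (a) does not meet the standard; on (b) the weight is 67 less the opposing 23 gives net 44, ≤ 50, so (b) does not meet the standard.
  The contractor does not carry Stage 1.
The agency prevails.

agency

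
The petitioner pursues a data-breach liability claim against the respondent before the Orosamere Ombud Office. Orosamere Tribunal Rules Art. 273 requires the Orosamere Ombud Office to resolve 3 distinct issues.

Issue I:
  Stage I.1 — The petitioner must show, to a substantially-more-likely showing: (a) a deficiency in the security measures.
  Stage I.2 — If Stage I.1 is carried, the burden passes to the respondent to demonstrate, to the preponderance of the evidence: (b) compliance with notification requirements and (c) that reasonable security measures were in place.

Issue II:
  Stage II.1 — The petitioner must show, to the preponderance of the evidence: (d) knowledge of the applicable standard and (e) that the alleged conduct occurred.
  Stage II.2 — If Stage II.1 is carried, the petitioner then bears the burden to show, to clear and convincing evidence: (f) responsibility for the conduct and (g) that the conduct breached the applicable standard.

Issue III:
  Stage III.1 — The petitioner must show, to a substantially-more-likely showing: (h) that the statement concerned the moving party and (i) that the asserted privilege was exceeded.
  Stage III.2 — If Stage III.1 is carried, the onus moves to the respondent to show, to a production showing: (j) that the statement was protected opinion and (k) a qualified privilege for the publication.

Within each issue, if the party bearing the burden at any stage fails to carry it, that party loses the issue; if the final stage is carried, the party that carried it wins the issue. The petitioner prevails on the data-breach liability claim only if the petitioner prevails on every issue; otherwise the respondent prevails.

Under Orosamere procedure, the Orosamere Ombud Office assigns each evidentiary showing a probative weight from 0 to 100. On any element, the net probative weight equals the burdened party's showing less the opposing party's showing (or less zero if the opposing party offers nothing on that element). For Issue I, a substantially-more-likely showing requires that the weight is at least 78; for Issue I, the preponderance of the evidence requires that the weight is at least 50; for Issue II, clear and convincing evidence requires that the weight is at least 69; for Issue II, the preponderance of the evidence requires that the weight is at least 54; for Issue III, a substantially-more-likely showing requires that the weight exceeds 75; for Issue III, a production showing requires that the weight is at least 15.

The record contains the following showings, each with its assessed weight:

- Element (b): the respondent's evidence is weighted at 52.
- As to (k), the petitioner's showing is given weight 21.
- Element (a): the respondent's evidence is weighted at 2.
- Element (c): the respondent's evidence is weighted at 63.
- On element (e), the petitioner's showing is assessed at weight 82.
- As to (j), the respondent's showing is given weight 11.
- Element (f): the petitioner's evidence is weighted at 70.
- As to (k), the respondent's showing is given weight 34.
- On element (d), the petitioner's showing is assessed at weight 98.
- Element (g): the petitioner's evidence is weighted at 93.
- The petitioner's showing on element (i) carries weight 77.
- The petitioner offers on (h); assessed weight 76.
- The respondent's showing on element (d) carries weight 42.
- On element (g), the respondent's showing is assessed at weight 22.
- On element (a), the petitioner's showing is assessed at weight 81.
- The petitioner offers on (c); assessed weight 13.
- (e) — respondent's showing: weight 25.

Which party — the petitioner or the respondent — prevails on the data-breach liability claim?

respondent

— Issue I —
At Stage I.1 the petitioner must meet a substantially-more-likely showing (weight is at least 78): on (a) the weight is 81 less the opposing 2 gives net 79, which does reach 78, so (a) meets the standard.
  All elements met. The burden passes to the respondent.
At Stage I.2 the respondent must meet the preponderance of the evidence (weight is at least 50): on (b) the weight is 52, ≥ 50, so (b) meets the standard; on (c) the weight is 63 less the opposing 13 gives net 50, which does reach 50, so (c) meets the standard.
  The respondent carries the last stage.
All stages carried — the respondent prevails on this issue.
— Issue II —
Stage II.1 — burden on petitioner; standard: the preponderance of the evidence (weight is at least 54).
    (d): 98 − 42 = 56 ≥ 54 [met]
    (e): 82 − 25 = 57 ≥ 54 [met]
  Stage II.1 carried; the burden remains with the petitioner.
Stage II.2 — burden on petitioner; standard: clear and convincing evidence (weight is at least 69).
    (f): 70 ≥ 69 [met]
    (g): 93 − 22 = 71 ≥ 69 [met]
  The petitioner carries the last stage.
All stages carried — the petitioner prevails on this issue.
— Issue III —
Stage III.1 (petitioner, a substantially-more-likely showing, weight exceeds 75): (h) 76 > 75 — meets; (i) 77 > 75 — meets.
  The petitioner carries Stage III.1; the respondent now bears the burden.
Stage III.2 (respondent, a production showing, weight is at least 15): (j) 11 < 15 — fails; (k) net 34−21=13 < 15 — fails.
  Not every element is met, so the respondent fails to carry Stage III.2.
So the petitioner prevails on this issue.
Per-issue: Issue I → respondent; Issue II → petitioner; Issue III → petitioner. The petitioner must prevail on every issue; overall, the respondent prevails.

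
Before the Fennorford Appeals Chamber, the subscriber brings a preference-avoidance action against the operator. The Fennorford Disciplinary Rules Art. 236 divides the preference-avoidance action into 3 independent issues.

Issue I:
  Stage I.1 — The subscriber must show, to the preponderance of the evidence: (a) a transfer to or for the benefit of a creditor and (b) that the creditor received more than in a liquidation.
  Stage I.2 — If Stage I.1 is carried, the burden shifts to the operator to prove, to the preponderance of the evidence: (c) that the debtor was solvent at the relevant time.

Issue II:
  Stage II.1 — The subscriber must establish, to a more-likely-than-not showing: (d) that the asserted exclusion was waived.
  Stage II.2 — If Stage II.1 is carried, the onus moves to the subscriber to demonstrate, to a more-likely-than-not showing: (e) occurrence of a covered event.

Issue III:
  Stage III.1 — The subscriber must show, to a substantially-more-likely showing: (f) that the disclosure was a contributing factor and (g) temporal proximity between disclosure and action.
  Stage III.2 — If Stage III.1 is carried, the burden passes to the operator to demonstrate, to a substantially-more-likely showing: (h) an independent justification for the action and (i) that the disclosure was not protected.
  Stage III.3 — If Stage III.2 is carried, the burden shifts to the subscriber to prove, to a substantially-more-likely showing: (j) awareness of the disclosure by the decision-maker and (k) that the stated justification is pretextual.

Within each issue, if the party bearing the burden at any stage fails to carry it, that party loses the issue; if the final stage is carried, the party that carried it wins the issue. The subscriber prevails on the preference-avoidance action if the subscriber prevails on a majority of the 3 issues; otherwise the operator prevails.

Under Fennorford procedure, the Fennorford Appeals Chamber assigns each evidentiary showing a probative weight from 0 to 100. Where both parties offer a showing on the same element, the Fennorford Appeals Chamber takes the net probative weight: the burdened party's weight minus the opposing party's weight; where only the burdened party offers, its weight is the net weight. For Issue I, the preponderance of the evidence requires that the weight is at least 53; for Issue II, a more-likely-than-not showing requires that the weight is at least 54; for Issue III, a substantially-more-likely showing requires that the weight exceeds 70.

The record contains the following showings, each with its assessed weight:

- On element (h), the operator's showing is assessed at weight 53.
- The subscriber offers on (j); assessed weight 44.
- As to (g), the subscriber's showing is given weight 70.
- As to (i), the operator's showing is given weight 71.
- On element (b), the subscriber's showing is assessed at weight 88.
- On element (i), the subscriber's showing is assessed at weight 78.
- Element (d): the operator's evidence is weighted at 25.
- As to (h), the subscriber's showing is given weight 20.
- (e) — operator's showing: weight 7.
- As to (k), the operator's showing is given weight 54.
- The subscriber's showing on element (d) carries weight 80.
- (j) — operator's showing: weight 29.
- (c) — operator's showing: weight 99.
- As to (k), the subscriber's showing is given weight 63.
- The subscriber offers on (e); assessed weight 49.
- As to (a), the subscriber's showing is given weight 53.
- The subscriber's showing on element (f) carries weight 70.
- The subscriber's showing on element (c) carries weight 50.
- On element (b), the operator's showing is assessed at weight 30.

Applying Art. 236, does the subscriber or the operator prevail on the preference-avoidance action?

— Issue I —
Stage I.1 (subscriber, the preponderance of the evidence, weight is at least 53): (a) 53 ≥ 53 — meets; (b) net 88−30=58 ≥ 53 — meets.
  All elements met. The burden passes to the operator.
Stage I.2 (operator, the preponderance of the evidence, weight is at least 53): (c) net 99−50=49 < 53 — fails.
  The operator does not carry Stage I.2.
The analysis ends at Stage I.2; the subscriber prevails on this issue.
— Issue II —
At Stage II.1 the subscriber must meet a more-likely-than-not showing (weight is at least 54): on (d) the weight is 80 less the opposing 25 gives net 55, ≥ 54, so (d) meets the standard.
  All elements met. The subscriber retains the burden for Stage II.2.
At Stage II.2 the subscriber must meet a more-likely-than-not showing (weight is at least 54): on (e) the weight is 49 less the opposing 7 gives net 42, which does not reach 54, so (e) does not meet the standard.
  Not every element is met, so the subscriber fails to carry Stage II.2.
So the operator prevails on this issue.
— Issue III —
Stage III.1 (subscriber, a substantially-more-likely showing, weight exceeds 70): (f) 70 ≤ 70 — fails; (g) 70 ≤ 70 — fails.
  Stage III.1 not carried; the subscriber fails its burden.
So the operator prevails on this issue.
Per-issue: Issue I → subscriber; Issue II → operator; Issue III → operator. The subscriber must prevail on a majority of issues; overall, the operator prevails.

operator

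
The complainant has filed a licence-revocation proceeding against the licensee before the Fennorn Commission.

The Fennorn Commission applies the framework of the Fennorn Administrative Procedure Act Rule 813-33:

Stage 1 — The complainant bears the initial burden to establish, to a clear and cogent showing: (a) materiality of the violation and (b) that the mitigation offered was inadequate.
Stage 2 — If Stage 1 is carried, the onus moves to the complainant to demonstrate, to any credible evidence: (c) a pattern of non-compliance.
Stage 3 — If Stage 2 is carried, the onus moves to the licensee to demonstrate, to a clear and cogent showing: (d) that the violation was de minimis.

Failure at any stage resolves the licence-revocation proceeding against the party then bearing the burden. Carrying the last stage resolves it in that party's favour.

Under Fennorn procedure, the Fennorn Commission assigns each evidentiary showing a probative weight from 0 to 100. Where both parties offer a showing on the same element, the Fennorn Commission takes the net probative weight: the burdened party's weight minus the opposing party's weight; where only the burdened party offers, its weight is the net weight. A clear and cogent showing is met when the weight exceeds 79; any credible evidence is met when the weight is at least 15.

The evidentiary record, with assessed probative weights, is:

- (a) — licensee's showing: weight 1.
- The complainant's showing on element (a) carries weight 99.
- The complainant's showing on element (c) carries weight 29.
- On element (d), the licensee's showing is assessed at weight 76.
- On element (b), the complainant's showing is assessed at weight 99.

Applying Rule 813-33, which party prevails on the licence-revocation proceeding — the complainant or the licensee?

complainant

Stage 1 — burden on complainant; standard: a clear and cogent showing (weight exceeds 79).
    (a): 99 − 1 = 98 > 79 [met]
    (b): 99 > 79 [met]
  Stage 1 carried; the burden remains with the complainant.
Stage 2 — burden on complainant; standard: any credible evidence (weight is at least 15).
    (c): 29 ≥ 15 [met]
  Stage 2 carried; the burden shifts to the licensee.
Stage 3 — burden on licensee; standard: a clear and cogent showing (weight exceeds 79).
    (d): 76 ≤ 79 [not met]
  The licensee does not carry Stage 3.
The complainant prevails.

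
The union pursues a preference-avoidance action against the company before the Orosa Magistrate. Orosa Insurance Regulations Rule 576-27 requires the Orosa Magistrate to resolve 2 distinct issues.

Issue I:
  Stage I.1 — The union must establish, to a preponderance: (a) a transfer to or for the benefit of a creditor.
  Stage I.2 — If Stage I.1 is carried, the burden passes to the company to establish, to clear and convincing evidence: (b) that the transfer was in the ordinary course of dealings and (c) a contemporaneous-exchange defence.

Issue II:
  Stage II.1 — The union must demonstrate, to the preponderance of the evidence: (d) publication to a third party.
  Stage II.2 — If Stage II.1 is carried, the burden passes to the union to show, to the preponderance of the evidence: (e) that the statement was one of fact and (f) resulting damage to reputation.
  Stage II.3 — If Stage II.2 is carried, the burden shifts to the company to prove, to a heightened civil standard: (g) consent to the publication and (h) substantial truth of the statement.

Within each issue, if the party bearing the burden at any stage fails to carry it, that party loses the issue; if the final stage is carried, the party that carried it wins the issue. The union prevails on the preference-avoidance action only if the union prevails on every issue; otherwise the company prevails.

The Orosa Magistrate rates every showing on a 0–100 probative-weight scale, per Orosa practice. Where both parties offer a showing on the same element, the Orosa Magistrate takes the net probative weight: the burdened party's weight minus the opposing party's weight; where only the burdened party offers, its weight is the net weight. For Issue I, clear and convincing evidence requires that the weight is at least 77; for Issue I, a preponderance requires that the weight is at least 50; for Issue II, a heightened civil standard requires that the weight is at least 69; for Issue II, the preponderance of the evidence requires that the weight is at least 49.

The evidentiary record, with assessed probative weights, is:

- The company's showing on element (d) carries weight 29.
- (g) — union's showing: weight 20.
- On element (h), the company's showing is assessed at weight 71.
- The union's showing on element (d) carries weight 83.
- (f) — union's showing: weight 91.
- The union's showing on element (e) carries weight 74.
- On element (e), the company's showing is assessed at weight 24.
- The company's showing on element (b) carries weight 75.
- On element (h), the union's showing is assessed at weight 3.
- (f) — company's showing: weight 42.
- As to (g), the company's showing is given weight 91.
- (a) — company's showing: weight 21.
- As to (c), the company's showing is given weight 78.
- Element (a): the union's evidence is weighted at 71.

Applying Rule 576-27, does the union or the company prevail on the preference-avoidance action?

— Issue I —
Stage I.1 (union, a preponderance, weight is at least 50): (a) net 71−21=50 ≥ 50 — meets.
  Stage I.1 is satisfied; the onus moves to the company.
Stage I.2 (company, clear and convincing evidence, weight is at least 77): (b) 75 < 77 — fails; (c) 78 ≥ 77 — meets.
  Not every element is met, so the company fails to carry Stage I.2.
So the union prevails on this issue.
— Issue II —
At Stage II.1 the union must meet the preponderance of the evidence (weight is at least 49): on (d) the weight is 83 less the opposing 29 gives net 54, ≥ 49, so (d) meets the standard.
  All elements met. The union retains the burden for Stage II.2.
At Stage II.2 the union must meet the preponderance of the evidence (weight is at least 49): on (e) the weight is 74 less the opposing 24 gives net 50, ≥ 49, so (e) meets the standard; on (f) the weight is 91 less the opposing 42 gives net 49, which does reach 49, so (f) meets the standard.
  The union carries Stage II.2; the company now bears the burden.
At Stage II.3 the company must meet a heightened civil standard (weight is at least 69): on (g) the weight is 91 less the opposing 20 gives net 71, which does reach 69, so (g) meets the standard; on (h) the weight is 71 less the opposing 3 gives net 68, which does not reach 69, so (h) does not meet the standard.
  Not every element is met, so the company fails to carry Stage II.3.
The union prevails on this issue.
Per-issue: Issue I → union; Issue II → union. The union must prevail on every issue; overall, the union prevails.

union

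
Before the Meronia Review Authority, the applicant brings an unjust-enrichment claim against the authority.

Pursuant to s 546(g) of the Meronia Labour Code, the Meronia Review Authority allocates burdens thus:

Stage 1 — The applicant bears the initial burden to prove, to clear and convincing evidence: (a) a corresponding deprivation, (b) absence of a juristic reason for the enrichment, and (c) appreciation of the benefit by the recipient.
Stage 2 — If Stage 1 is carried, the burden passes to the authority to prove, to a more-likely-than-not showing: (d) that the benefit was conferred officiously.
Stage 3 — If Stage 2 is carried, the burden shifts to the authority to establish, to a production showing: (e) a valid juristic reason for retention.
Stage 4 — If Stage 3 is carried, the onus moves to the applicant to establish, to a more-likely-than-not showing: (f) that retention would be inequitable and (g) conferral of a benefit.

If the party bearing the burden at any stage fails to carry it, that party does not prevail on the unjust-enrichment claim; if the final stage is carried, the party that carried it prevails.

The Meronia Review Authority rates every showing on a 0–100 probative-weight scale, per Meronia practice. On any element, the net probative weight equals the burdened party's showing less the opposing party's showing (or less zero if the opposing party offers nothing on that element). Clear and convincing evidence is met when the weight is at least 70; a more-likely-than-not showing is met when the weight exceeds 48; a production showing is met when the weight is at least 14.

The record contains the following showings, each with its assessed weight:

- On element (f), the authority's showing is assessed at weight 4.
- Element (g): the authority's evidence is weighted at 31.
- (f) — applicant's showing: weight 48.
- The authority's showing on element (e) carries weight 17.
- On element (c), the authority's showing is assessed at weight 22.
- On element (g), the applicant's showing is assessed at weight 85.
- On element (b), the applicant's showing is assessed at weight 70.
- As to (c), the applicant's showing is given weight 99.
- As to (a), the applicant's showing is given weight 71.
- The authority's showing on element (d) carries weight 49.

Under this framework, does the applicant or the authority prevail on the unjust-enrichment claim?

authority

Stage 1 (applicant, clear and convincing evidence, weight is at least 70): (a) 71 ≥ 70 — meets; (b) 70 ≥ 70 — meets; (c) net 99−22=77 ≥ 70 — meets.
  All elements met. The burden passes to the authority.
Stage 2 (authority, a more-likely-than-not showing, weight exceeds 48): (d) 49 > 48 — meets.
  All elements met. The authority retains the burden for Stage 3.
Stage 3 (authority, a production showing, weight is at least 14): (e) 17 ≥ 14 — meets.
  The authority carries Stage 3; the applicant now bears the burden.
Stage 4 (applicant, a more-likely-than-not showing, weight exceeds 48): (f) net 48−4=44 ≤ 48 — fails; (g) net 85−31=54 > 48 — meets.
  Stage 4 not carried; the applicant fails its burden.
The authority prevails.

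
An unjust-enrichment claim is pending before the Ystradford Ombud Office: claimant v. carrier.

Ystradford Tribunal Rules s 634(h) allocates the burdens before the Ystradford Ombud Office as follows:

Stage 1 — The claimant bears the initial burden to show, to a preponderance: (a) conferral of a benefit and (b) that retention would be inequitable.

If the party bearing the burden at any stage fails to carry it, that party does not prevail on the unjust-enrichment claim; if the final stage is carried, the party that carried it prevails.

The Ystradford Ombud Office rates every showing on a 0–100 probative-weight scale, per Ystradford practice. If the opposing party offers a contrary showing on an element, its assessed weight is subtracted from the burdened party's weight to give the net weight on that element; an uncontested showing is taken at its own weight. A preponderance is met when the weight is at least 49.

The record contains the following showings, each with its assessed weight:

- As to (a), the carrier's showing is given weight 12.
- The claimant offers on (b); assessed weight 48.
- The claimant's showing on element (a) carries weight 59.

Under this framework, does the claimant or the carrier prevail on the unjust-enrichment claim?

carrier

At Stage 1 the claimant must meet a preponderance (weight is at least 49): on (a) the weight is 59 less the opposing 12 gives net 47, which does not reach 49, so (a) does not meet the standard; on (b) the weight is 48, which does not reach 49, so (b) does not meet the standard.
  Stage 1 not carried; the claimant fails its burden.
The carrier prevails.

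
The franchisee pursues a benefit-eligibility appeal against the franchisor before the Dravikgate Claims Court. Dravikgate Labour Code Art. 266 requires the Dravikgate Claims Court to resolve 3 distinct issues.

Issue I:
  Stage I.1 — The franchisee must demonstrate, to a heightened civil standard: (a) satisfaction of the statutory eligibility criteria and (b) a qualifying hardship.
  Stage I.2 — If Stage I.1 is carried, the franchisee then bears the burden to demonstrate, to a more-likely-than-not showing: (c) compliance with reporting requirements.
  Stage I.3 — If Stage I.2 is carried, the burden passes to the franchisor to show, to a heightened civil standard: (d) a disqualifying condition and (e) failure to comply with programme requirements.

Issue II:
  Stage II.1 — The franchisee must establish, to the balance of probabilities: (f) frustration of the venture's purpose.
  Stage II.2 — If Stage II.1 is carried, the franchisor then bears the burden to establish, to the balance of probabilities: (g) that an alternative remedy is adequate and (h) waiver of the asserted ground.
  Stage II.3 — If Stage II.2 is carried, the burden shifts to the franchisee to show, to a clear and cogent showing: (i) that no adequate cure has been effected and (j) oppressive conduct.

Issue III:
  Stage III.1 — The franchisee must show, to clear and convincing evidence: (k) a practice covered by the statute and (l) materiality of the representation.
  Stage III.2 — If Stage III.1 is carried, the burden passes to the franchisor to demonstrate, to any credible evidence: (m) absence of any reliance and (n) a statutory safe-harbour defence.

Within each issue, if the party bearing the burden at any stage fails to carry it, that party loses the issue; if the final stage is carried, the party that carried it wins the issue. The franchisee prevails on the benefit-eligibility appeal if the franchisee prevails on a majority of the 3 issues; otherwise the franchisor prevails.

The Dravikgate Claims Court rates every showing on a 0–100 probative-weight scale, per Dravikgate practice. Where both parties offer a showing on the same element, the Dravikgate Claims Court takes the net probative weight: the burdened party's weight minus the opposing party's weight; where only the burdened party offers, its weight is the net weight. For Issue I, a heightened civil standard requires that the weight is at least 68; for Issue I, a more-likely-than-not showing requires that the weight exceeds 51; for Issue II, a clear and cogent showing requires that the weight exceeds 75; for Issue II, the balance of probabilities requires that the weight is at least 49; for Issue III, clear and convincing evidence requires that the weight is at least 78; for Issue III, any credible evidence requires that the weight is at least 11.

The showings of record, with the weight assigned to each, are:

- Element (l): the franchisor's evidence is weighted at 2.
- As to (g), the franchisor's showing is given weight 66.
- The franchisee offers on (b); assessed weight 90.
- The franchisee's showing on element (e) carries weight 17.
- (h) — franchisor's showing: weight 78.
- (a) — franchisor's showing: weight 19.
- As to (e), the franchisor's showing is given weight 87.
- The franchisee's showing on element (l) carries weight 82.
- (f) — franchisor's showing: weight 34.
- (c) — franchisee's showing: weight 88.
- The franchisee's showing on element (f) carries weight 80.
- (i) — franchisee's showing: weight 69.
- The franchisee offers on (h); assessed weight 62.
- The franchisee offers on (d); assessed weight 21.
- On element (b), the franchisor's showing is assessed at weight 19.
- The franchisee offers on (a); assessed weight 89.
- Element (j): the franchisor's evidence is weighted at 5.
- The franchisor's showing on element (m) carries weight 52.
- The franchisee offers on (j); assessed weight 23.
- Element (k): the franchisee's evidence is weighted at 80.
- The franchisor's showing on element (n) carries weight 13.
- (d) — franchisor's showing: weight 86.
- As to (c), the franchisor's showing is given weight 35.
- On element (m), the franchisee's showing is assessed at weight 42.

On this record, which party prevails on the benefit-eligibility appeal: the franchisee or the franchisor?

— Issue I —
At Stage I.1 the franchisee must meet a heightened civil standard (weight is at least 68): on (a) the weight is 89 less the opposing 19 gives net 70, which does reach 68, so (a) meets the standard; on (b) the weight is 90 less the opposing 19 gives net 71, ≥ 68, so (b) meets the standard.
  All elements met. The franchisee retains the burden for Stage I.2.
At Stage I.2 the franchisee must meet a more-likely-than-not showing (weight exceeds 51): on (c) the weight is 88 less the opposing 35 gives net 53, > 51, so (c) meets the standard.
  All elements met. The burden passes to the franchisor.
At Stage I.3 the franchisor must meet a heightened civil standard (weight is at least 68): on (d) the weight is 86 less the opposing 21 gives net 65, which does not reach 68, so (d) does not meet the standard; on (e) the weight is 87 less the opposing 17 gives net 70, which does reach 68, so (e) meets the standard.
  The franchisor does not carry Stage I.3.
The analysis ends at Stage I.3; the franchisee prevails on this issue.
— Issue II —
Stage II.1 (franchisee, the balance of probabilities, weight is at least 49): (f) net 80−34=46 < 49 — fails.
  Not every element is met, so the franchisee fails to carry Stage II.1.
So the franchisor prevails on this issue.
— Issue III —
Stage III.1 (franchisee, clear and convincing evidence, weight is at least 78): (k) 80 ≥ 78 — meets; (l) net 82−2=80 ≥ 78 — meets.
  Stage III.1 carried; the burden shifts to the franchisor.
Stage III.2 (franchisor, any credible evidence, weight is at least 11): (m) net 52−42=10 < 11 — fails; (n) 13 ≥ 11 — meets.
  Not every element is met, so the franchisor fails to carry Stage III.2.
So the franchisee prevails on this issue.
Per-issue: Issue I → franchisee; Issue II → franchisor; Issue III → franchisee. The franchisee must prevail on a majority of issues; overall, the franchisee prevails.

franchisee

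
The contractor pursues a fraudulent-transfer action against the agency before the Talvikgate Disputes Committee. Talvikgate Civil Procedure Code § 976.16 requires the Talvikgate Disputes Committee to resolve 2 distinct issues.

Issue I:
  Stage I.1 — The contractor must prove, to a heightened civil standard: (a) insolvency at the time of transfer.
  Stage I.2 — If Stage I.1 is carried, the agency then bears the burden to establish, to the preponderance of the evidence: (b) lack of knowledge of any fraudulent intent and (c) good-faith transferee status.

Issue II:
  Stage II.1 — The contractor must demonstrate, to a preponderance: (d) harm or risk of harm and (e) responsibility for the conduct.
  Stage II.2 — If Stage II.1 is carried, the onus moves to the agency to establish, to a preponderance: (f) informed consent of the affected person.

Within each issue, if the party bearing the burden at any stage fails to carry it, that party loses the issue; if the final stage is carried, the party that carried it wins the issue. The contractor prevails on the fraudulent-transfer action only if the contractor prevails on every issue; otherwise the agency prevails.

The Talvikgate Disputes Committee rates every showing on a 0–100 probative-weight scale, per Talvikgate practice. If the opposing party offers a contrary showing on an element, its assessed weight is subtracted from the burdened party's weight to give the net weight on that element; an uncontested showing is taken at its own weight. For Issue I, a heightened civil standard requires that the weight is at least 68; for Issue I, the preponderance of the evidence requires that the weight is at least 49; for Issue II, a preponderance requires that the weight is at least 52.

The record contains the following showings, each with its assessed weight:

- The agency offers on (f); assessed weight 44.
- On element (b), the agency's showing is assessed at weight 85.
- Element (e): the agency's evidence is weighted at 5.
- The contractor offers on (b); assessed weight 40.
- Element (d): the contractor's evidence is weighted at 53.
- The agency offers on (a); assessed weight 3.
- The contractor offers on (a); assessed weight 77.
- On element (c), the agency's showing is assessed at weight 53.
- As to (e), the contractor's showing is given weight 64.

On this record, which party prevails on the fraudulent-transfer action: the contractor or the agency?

contractor

— Issue I —
Stage I.1 (contractor, a heightened civil standard, weight is at least 68): (a) net 77−3=74 ≥ 68 — meets.
  All elements met. The burden passes to the agency.
Stage I.2 (agency, the preponderance of the evidence, weight is at least 49): (b) net 85−40=45 < 49 — fails; (c) 53 ≥ 49 — meets.
  Not every element is met, so the agency fails to carry Stage I.2.
The contractor prevails on this issue.
— Issue II —
Stage II.1 (contractor, a preponderance, weight is at least 52): (d) 53 ≥ 52 — meets; (e) net 64−5=59 ≥ 52 — meets.
  Stage II.1 carried; the burden shifts to the agency.
Stage II.2 (agency, a preponderance, weight is at least 52): (f) 44 < 52 — fails.
  Not every element is met, so the agency fails to carry Stage II.2.
The analysis ends at Stage II.2; the contractor prevails on this issue.
Per-issue: Issue I → contractor; Issue II → contractor. The contractor must prevail on every issue; overall, the contractor prevails.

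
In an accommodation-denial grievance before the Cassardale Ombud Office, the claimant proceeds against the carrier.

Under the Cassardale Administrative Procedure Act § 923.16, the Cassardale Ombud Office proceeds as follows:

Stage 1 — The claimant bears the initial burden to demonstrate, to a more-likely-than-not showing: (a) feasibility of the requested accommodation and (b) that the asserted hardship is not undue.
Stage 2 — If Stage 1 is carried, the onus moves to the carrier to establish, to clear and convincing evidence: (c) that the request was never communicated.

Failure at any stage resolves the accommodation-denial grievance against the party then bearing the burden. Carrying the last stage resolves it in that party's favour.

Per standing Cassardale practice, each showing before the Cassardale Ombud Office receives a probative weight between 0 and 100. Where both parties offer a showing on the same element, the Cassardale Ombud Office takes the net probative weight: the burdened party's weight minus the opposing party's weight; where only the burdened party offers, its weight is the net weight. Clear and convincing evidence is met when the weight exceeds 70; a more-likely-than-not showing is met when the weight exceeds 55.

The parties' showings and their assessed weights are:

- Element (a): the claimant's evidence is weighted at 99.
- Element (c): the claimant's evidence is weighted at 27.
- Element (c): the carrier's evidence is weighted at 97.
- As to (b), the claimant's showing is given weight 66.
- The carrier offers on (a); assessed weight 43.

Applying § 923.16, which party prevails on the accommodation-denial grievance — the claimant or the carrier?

claimant

At Stage 1 the claimant must meet a more-likely-than-not showing (weight exceeds 55): on (a) the weight is 99 less the opposing 43 gives net 56, which does exceed 55, so (a) meets the standard; on (b) the weight is 66, which does exceed 55, so (b) meets the standard.
  The claimant carries Stage 1; the carrier now bears the burden.
At Stage 2 the carrier must meet clear and convincing evidence (weight exceeds 70): on (c) the weight is 97 less the opposing 27 gives net 70, which does not exceed 70, so (c) does not meet the standard.
  Not every element is met, so the carrier fails to carry Stage 2.
The claimant prevails.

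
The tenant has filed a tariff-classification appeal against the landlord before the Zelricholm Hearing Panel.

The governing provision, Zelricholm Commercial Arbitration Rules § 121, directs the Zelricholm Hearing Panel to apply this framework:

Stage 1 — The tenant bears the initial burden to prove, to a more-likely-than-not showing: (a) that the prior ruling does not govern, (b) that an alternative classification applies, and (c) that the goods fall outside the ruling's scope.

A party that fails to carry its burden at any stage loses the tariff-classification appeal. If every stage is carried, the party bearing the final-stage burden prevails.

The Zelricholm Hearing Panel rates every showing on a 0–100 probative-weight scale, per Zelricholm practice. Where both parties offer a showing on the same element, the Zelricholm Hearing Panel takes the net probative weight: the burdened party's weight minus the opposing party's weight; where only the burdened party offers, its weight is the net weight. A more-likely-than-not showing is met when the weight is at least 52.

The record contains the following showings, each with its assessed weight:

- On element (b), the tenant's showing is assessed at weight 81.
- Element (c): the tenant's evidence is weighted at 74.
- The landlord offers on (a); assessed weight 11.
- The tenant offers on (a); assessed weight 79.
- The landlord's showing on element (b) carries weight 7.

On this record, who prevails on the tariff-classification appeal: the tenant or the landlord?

Stage 1 (tenant, a more-likely-than-not showing, weight is at least 52): (a) net 79−11=68 ≥ 52 — meets; (b) net 81−7=74 ≥ 52 — meets; (c) 74 ≥ 52 — meets.
  Stage 1 carried; the final stage is satisfied.
With every stage satisfied, the tenant prevails.

tenant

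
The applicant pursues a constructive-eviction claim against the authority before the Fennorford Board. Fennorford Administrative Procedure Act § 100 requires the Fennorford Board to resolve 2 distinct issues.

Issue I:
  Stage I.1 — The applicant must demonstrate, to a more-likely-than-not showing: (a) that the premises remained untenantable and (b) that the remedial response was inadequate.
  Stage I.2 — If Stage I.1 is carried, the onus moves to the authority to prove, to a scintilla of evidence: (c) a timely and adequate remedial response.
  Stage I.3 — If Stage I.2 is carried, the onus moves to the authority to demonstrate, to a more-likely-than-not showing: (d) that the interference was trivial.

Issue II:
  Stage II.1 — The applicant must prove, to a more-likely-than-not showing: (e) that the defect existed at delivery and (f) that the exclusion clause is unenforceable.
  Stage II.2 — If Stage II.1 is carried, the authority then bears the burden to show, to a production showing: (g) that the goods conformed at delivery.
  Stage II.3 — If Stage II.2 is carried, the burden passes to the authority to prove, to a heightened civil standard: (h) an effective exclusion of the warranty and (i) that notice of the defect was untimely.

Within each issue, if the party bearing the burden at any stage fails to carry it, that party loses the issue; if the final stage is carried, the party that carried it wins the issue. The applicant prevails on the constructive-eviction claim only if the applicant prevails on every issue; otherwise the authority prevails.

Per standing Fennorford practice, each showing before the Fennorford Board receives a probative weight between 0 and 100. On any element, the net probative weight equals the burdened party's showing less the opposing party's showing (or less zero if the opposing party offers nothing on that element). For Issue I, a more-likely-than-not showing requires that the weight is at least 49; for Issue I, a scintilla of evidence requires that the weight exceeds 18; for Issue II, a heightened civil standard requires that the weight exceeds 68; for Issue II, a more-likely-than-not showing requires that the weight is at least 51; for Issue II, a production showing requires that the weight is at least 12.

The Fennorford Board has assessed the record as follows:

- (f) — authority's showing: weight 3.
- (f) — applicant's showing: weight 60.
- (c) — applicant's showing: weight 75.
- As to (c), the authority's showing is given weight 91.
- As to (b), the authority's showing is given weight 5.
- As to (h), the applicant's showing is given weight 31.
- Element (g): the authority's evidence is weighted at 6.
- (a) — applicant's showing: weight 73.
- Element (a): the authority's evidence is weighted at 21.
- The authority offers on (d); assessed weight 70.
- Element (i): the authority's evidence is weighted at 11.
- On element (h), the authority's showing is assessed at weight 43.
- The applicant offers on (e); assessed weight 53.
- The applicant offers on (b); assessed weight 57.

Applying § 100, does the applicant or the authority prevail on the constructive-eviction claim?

applicant

— Issue I —
Stage I.1 (applicant, a more-likely-than-not showing, weight is at least 49): (a) net 73−21=52 ≥ 49 — meets; (b) net 57−5=52 ≥ 49 — meets.
  All elements met. The burden passes to the authority.
Stage I.2 (authority, a scintilla of evidence, weight exceeds 18): (c) net 91−75=16 ≤ 18 — fails.
  Not every element is met, so the authority fails to carry Stage I.2.
So the applicant prevails on this issue.
— Issue II —
At Stage II.1 the applicant must meet a more-likely-than-not showing (weight is at least 51): on (e) the weight is 53, ≥ 51, so (e) meets the standard; on (f) the weight is 60 less the opposing 3 gives net 57, ≥ 51, so (f) meets the standard.
  Stage II.1 carried; the burden shifts to the authority.
At Stage II.2 the authority must meet a production showing (weight is at least 12): on (g) the weight is 6, which does not reach 12, so (g) does not meet the standard.
  The authority does not carry Stage II.2.
The applicant prevails on this issue.
Per-issue: Issue I → applicant; Issue II → applicant. The applicant must prevail on every issue; overall, the applicant prevails.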